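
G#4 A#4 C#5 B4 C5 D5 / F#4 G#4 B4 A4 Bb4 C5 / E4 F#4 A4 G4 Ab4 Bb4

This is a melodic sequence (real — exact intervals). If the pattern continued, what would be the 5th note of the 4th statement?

Gb4

The unit is 6 notes. Position-5 pitches of the 3 shown cells: C5, Bb4, Ab4.
From Ab4, down a 2nd gives Gb4.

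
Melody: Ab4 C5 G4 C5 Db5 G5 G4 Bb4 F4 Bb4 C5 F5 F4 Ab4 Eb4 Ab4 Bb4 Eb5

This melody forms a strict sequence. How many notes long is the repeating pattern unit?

6

There are 18 notes; a 6-note unit gives 3 cells:
Ab4 C5 G4 C5 Db5 G5 | G4 Bb4 F4 Bb4 C5 F5 | F4 Ab4 Eb4 Ab4 Bb4 Eb5
That's a consistent down a 2nd shift per cell, and no other grouping gives one.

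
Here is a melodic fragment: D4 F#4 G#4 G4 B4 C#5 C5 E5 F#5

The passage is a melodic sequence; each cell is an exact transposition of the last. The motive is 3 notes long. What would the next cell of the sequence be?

Unit = 3 notes; the statements start on D4, G4, C5, moving up a 4th each time.
So cell 4 is F5 A5 B5.

F5 A5 B5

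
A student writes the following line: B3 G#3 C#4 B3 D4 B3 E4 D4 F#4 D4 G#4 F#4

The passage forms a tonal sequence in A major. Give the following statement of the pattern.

A4 F#4 B4 A4

The 4-note cells begin on B3, D4, F#4 — each up a 3rd from the last.
So cell 4 is A4 F#4 B4 A4.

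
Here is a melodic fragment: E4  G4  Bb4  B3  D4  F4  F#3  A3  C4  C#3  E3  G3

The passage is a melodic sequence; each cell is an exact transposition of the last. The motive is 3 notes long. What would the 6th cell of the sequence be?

The 3-note cells begin on E4, B3, F#3, C#3 — each down a 4th from the last.
Extending down a 4th: G#2 → D#2.
Statement 6 starts on D#2 and keeps the same exact contour: D#2 F#2 A2.

D#2 F#2 A2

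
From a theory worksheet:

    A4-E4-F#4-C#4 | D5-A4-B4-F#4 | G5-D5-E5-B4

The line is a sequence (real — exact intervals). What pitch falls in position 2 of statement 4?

G5

Grouping in 4s, the 2nd note of each cell is E4, A4, D5.
From D5, up a 4th gives G5.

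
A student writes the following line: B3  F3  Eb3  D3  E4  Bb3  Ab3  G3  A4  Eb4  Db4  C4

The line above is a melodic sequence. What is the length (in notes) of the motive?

There are 12 notes; a 4-note unit gives 3 cells:
B3 F3 Eb3 D3 | E4 Bb3 Ab3 G3 | A4 Eb4 Db4 C4
That's a consistent up a 4th shift per cell, and no other grouping gives one.

4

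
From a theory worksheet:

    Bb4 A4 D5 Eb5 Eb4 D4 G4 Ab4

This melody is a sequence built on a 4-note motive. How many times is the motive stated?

8 notes in groups of 4 gives 8/4 = 2 statements.
Starts: Bb4, Eb4 — each down a 5th.

2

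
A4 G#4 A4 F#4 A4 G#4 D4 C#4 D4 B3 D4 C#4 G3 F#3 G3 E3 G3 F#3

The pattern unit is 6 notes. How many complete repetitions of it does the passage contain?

3

18 notes in groups of 6 gives 18/6 = 3 statements.
Starts: A4, D4, G3 — each down a 5th.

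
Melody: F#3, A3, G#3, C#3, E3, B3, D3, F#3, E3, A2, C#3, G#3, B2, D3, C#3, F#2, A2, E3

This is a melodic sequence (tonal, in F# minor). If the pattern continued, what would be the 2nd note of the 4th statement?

Grouping in 6s, the 2nd note of each cell is A3, F#3, D3.
Each moves down a 3rd; the next is B2.

B2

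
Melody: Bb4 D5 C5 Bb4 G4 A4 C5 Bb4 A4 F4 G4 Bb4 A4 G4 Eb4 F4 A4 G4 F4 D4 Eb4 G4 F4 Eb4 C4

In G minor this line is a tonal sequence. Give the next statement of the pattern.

D4 F4 Eb4 D4 Bb3

With a 5-note motive the entries are Bb4, A4, G4, F4, Eb4, each down a 2nd from the previous.
So cell 6 is D4 F4 Eb4 D4 Bb3.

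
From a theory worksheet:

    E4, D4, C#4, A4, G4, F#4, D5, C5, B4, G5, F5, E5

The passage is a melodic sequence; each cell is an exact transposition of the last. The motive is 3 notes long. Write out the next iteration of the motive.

Taking 3-note groups, the heads are E4, A4, D5, G5: the pattern moves up a 4th.
So cell 5 is C6 Bb5 A5.

C6 Bb5 A5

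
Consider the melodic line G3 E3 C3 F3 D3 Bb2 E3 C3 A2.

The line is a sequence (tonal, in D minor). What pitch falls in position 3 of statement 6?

E2

With 3-note cells, note 3 of each statement runs C3, Bb2, A2.
Extending down a 2nd: G2 → F2 → E2.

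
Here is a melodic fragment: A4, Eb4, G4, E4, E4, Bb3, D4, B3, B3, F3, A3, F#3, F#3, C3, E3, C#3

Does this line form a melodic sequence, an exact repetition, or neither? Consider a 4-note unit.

Each 4-note cell is the previous one transposed down a 4th.

sequence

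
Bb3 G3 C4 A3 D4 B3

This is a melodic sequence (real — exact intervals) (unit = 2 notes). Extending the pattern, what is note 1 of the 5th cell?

Grouping in 2s, the 1st note of each cell is Bb3, C4, D4.
Carrying that up a 2nd forward: E4 → F#4.

F#4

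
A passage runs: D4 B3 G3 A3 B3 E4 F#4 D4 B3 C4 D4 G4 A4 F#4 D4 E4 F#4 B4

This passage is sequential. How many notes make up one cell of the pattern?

6

Try groups of 6 (3 cells in 18 notes):
D4 B3 G3 A3 B3 E4 | F#4 D4 B3 C4 D4 G4 | A4 F#4 D4 E4 F#4 B4
Each cell is the previous one up a 3rd — so the unit is 6 notes.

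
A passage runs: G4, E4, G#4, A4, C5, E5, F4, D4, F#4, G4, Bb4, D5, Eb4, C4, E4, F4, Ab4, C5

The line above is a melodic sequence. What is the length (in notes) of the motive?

6

Try groups of 6 (3 cells in 18 notes):
G4 E4 G#4 A4 C5 E5 | F4 D4 F#4 G4 Bb4 D5 | Eb4 C4 E4 F4 Ab4 C5
That's a consistent down a 2nd shift per cell, and no other grouping gives one.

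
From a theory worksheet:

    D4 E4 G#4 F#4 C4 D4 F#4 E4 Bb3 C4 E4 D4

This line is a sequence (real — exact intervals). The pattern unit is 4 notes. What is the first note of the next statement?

Ab3

Unit = 4 notes; the statements start on D4, C4, Bb3, moving down a 2nd each time.
One more step down a 2nd gives Ab3.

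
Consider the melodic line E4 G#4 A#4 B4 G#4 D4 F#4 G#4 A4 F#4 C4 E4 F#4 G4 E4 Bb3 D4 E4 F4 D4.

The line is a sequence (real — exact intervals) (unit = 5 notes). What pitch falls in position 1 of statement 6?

Grouping in 5s, the 1st note of each cell is E4, D4, C4, Bb3.
Each moves down a 2nd. Continuing: Ab3 → Gb3.

Gb3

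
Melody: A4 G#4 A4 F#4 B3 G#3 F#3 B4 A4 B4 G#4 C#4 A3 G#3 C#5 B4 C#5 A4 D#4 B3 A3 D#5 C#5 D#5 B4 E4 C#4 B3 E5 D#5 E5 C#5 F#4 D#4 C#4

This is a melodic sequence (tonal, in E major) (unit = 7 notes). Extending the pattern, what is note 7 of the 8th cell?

The unit is 7 notes. Position-7 pitches of the 5 shown cells: F#3, G#3, A3, B3, C#4.
Carrying that up a 2nd forward: D#4 → E4 → F#4.

F#4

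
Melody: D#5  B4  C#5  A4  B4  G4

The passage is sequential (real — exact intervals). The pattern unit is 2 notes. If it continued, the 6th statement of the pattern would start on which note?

F4

Unit = 2 notes; the statements start on D#5, C#5, B4, moving down a 2nd each time.
Extending the heads down a 2nd: A4 → G4 → F4.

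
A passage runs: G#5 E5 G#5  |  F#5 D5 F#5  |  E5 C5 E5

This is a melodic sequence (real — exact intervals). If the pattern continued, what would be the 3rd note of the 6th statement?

Bb4

Grouping in 3s, the 3rd note of each cell is G#5, F#5, E5.
Carrying that down a 2nd forward: D5 → C5 → Bb4.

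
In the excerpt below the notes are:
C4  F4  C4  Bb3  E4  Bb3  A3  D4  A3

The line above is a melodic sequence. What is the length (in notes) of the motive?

There are 9 notes; a 3-note unit gives 3 cells:
C4 F4 C4 | Bb3 E4 Bb3 | A3 D4 A3
Every group is a transposition down a 2nd of the one before; no shorter unit works.

3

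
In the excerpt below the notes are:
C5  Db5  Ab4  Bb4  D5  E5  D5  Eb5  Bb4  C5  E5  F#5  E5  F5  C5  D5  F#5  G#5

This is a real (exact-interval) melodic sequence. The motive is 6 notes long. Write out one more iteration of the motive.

F#5 G5 D5 E5 G#5 A#5

Unit = 6 notes; the statements start on C5, D5, E5, moving up a 2nd each time.
So cell 4 is F#5 G5 D5 E5 G#5 A#5.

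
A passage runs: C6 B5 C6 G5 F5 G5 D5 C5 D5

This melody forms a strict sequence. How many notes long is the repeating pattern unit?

3

9 notes total. Splitting into 3 groups of 3:
C6 B5 C6 | G5 F5 G5 | D5 C5 D5
That's a consistent down a 4th shift per cell, and no other grouping gives one.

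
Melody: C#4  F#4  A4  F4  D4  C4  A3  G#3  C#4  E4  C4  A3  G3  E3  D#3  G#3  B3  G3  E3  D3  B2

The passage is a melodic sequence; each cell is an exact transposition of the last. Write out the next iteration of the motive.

Unit = 7 notes; the statements start on C#4, G#3, D#3, moving down a 4th each time.
Statement 4 starts on A#2 and keeps the same exact contour: A#2 D#3 F#3 D3 B2 A2 F#2.

A#2 D#3 F#3 D3 B2 A2 F#2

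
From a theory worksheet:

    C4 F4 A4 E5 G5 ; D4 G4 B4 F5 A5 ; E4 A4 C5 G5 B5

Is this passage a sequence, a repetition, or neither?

sequence

Each 5-note cell is the previous one transposed up a 2nd.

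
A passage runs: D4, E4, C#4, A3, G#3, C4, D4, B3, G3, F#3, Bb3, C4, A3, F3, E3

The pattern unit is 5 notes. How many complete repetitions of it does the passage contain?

15 notes in groups of 5 gives 15/5 = 3 statements.
Starts: D4, C4, Bb3 — each down a 2nd.

3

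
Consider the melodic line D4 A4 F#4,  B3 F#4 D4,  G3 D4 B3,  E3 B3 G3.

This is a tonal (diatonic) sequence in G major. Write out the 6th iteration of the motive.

A2 E3 C3

With a 3-note motive the entries are D4, B3, G3, E3, each down a 3rd from the previous.
Carrying on: C3 → A2.
From A2 the diatonic shape gives A2 E3 C3.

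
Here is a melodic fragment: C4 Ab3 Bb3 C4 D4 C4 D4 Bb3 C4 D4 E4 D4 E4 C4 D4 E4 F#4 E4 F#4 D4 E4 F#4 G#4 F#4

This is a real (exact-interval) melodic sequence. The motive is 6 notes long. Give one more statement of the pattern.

Unit = 6 notes; the statements start on C4, D4, E4, F#4, moving up a 2nd each time.
From G#4 the exact shape gives G#4 E4 F#4 G#4 A#4 G#4.

G#4 E4 F#4 G#4 A#4 G#4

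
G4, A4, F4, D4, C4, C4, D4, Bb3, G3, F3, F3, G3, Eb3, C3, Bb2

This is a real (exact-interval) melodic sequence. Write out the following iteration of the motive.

Unit = 5 notes; the statements start on G4, C4, F3, moving down a 5th each time.
So cell 4 is Bb2 C3 Ab2 F2 Eb2.

Bb2 C3 Ab2 F2 Eb2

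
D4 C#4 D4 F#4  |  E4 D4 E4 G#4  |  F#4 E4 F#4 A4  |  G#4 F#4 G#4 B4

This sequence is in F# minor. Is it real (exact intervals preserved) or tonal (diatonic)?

tonal

Every note is diatonic to F# minor.
Cell 1 has -1 semitones from note 1 to 2, but cell 2 has -2 — the interval quality changes while the contour stays the same, which is the hallmark of a tonal sequence.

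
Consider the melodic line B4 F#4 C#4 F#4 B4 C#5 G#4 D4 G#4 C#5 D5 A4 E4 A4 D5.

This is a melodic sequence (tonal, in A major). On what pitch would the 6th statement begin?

G#5

The 5-note cells begin on B4, C#5, D5 — each up a 2nd from the last.
Extending the heads up a 2nd: E5 → F#5 → G#5.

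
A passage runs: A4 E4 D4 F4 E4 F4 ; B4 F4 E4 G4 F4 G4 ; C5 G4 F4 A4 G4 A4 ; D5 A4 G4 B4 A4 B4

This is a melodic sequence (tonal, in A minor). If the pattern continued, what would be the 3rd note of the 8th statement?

D5

The unit is 6 notes. Position-3 pitches of the 4 shown cells: D4, E4, F4, G4.
Carrying that up a 2nd forward: A4 → B4 → C5 → D5.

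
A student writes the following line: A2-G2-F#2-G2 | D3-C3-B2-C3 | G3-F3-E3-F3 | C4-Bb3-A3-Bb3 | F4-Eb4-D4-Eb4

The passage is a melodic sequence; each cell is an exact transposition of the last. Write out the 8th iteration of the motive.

Ab5 Gb5 F5 Gb5

Unit = 4 notes; the statements start on A2, D3, G3, C4, F4, moving up a 4th each time.
Extending up a 4th: Bb4 → Eb5 → Ab5.
From Ab5 the exact shape gives Ab5 Gb5 F5 Gb5.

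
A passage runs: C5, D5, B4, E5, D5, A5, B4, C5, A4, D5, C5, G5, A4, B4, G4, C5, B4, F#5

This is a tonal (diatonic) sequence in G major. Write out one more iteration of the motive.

Taking 6-note groups, the heads are C5, B4, A4: the pattern moves down a 2nd.
Statement 4 starts on G4 and keeps the same diatonic contour: G4 A4 F#4 B4 A4 E5.

G4 A4 F#4 B4 A4 E5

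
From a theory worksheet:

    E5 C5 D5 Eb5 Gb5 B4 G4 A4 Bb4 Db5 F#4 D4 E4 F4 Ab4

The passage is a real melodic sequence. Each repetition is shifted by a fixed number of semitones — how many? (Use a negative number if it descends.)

Unit = 5 notes; the statements start on E5, B4, F#4, moving down a 4th each time.
E5→B4 is 71 − 76 = -5 semitones.

-5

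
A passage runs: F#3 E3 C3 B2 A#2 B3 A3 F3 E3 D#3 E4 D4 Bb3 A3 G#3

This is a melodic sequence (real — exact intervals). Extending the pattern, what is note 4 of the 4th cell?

Grouping in 5s, the 4th note of each cell is B2, E3, A3.
Each moves up a 4th; the next is D4.

D4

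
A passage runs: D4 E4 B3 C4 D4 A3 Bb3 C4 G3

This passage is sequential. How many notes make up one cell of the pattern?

3

9 notes total. Splitting into 3 groups of 3:
D4 E4 B3 | C4 D4 A3 | Bb3 C4 G3
That's a consistent down a 2nd shift per cell, and no other grouping gives one.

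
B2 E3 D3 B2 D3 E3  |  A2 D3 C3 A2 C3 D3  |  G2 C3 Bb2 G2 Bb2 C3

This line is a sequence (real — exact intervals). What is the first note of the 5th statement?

The 6-note cells begin on B2, A2, G2 — each down a 2nd from the last.
Continuing: F2 → Eb2. Statement 5 starts on Eb2.

Eb2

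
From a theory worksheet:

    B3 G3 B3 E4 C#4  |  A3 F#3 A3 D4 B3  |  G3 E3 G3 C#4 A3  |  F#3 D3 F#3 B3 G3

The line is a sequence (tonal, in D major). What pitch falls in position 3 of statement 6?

D3

Grouping in 5s, the 3rd note of each cell is B3, A3, G3, F#3.
Each moves down a 2nd. Continuing: E3 → D3.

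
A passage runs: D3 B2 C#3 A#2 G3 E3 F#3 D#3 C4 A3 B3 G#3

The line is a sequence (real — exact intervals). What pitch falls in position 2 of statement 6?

The unit is 4 notes. Position-2 pitches of the 3 shown cells: B2, E3, A3.
Extending up a 4th: D4 → G4 → C5.

C5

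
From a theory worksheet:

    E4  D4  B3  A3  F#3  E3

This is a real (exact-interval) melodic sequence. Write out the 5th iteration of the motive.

Taking 2-note groups, the heads are E4, B3, F#3: the pattern moves down a 4th.
Continuing the starts: C#3 → G#2.
Statement 5 starts on G#2 and keeps the same exact contour: G#2 F#2.

G#2 F#2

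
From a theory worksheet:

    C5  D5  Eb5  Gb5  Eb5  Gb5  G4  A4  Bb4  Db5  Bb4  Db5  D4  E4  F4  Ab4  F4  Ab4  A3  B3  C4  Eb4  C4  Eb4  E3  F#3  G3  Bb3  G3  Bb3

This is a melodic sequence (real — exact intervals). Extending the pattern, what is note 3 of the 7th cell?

Grouping in 6s, the 3rd note of each cell is Eb5, Bb4, F4, C4, G3.
Carrying that down a 4th forward: D3 → A2.

A2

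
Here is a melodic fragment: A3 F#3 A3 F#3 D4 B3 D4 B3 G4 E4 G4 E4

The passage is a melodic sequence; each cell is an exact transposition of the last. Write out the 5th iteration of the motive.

The 4-note cells begin on A3, D4, G4 — each up a 4th from the last.
Carrying on: C5 → F5.
From F5 the exact shape gives F5 D5 F5 D5.

F5 D5 F5 D5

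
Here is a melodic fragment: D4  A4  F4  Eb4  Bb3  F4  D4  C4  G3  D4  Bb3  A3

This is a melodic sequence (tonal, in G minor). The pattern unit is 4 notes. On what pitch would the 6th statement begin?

A2

With a 4-note motive the entries are D4, Bb3, G3, each down a 3rd from the previous.
Extending the heads down a 3rd: Eb3 → C3 → A2.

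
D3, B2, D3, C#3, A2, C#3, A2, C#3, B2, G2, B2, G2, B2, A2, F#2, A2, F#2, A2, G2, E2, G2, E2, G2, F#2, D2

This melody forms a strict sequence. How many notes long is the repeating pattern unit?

5

There are 25 notes; a 5-note unit gives 5 cells:
D3 B2 D3 C#3 A2 | C#3 A2 C#3 B2 G2 | B2 G2 B2 A2 F#2 | A2 F#2 A2 G2 E2 | G2 E2 G2 F#2 D2
That's a consistent down a 2nd shift per cell, and no other grouping gives one.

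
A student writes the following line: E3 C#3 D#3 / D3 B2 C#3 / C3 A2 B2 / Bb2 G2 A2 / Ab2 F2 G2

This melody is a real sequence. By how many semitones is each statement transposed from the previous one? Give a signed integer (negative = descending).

-2

Unit = 3 notes; the statements start on E3, D3, C3, Bb2, Ab2, moving down a 2nd each time.
E3 to D3 spans -2 semitones.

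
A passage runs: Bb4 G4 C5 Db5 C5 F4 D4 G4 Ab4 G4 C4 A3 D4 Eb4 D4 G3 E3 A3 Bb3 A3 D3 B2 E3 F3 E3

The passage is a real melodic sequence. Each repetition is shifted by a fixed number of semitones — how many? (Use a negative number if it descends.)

Unit = 5 notes; the statements start on Bb4, F4, C4, G3, D3, moving down a 4th each time.
Bb4→F4 is 65 − 70 = -5 semitones.

-5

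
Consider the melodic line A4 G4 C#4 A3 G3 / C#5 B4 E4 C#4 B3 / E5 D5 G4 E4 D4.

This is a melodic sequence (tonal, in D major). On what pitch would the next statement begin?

G5

Unit = 5 notes; the statements start on A4, C#5, E5, moving up a 3rd each time.
One more step up a 3rd gives G5.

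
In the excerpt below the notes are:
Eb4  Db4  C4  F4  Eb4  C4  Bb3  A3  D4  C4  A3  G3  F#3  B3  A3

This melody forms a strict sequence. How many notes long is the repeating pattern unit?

5

There are 15 notes; a 5-note unit gives 3 cells:
Eb4 Db4 C4 F4 Eb4 | C4 Bb3 A3 D4 C4 | A3 G3 F#3 B3 A3
That's a consistent down a 3rd shift per cell, and no other grouping gives one.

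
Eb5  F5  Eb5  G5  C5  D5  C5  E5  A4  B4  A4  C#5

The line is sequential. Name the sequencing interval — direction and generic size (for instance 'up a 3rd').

down a 3rd

Unit = 4 notes; the statements start on Eb5, C5, A4, moving down a 3rd each time.
Eb5 to C5 is down a 3rd.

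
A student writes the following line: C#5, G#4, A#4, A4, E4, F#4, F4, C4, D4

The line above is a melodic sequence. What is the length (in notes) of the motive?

9 notes total. Splitting into 3 groups of 3:
C#5 G#4 A#4 | A4 E4 F#4 | F4 C4 D4
That's a consistent down a 3rd shift per cell, and no other grouping gives one.

3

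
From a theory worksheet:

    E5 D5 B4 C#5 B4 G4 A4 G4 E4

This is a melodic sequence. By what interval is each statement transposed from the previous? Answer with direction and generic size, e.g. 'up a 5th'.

down a 3rd

The 3-note cells begin on E5, C#5, A4 — each down a 3rd from the last.
E5 to C#5 is down a 3rd.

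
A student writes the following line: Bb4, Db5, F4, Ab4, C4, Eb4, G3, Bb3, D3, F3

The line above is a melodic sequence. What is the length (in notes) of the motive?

There are 10 notes; a 2-note unit gives 5 cells:
Bb4 Db5 | F4 Ab4 | C4 Eb4 | G3 Bb3 | D3 F3
Each cell is the previous one down a 4th — so the unit is 2 notes.

2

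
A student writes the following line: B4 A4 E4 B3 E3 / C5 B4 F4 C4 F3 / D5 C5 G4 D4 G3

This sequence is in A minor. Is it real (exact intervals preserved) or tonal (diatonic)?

tonal

Every note is diatonic to A minor.
Cell 1 has -2 semitones from note 1 to 2, but cell 2 has -1 — the interval quality changes while the contour stays the same, which is the hallmark of a tonal sequence.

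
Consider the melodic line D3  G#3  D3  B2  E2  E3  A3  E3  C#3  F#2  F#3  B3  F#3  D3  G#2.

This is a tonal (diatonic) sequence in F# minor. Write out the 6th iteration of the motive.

B3 E4 B3 G#3 C#3

Unit = 5 notes; the statements start on D3, E3, F#3, moving up a 2nd each time.
Continuing the starts: G#3 → A3 → B3.
From B3 the diatonic shape gives B3 E4 B3 G#3 C#3.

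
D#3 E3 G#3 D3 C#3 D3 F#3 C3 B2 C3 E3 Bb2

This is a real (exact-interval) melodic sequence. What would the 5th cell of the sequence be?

Taking 4-note groups, the heads are D#3, C#3, B2: the pattern moves down a 2nd.
Continuing the starts: A2 → G2.
From G2 the exact shape gives G2 Ab2 C3 Gb2.

G2 Ab2 C3 Gb2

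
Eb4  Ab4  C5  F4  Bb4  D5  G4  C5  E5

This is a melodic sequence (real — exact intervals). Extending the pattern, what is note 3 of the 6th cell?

A#5

Grouping in 3s, the 3rd note of each cell is C5, D5, E5.
Each moves up a 2nd. Continuing: F#5 → G#5 → A#5.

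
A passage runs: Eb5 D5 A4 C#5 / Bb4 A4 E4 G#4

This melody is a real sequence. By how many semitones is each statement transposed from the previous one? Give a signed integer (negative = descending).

With a 4-note motive the entries are Eb5, Bb4, each down a 4th from the previous.
Counting half-steps from Eb5 to Bb4: -5.

-5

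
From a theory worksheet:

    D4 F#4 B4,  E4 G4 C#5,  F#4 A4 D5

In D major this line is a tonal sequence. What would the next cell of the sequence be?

Unit = 3 notes; the statements start on D4, E4, F#4, moving up a 2nd each time.
So cell 4 is G4 B4 E5.

G4 B4 E5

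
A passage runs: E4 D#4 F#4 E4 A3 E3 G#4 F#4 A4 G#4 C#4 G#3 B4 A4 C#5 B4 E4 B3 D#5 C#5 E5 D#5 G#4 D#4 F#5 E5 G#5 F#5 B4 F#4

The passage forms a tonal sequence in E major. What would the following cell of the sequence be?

The 6-note cells begin on E4, G#4, B4, D#5, F#5 — each up a 3rd from the last.
From A5 the diatonic shape gives A5 G#5 B5 A5 D#5 A4.

A5 G#5 B5 A5 D#5 A4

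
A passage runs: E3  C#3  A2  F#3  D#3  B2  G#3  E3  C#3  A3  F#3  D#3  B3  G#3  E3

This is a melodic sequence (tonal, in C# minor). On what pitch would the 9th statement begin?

F#4

Taking 3-note groups, the heads are E3, F#3, G#3, A3, B3: the pattern moves up a 2nd.
Extending the heads up a 2nd: C#4 → D#4 → E4 → F#4.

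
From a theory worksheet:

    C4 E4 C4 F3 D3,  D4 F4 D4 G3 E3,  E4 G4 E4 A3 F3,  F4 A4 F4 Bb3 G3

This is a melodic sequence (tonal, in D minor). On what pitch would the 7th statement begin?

With a 5-note motive the entries are C4, D4, E4, F4, each up a 2nd from the previous.
Continuing: G4 → A4 → Bb4. Statement 7 starts on Bb4.

Bb4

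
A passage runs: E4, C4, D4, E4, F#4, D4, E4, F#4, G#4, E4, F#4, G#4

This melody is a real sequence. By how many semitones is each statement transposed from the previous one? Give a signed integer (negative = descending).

2

With a 4-note motive the entries are E4, F#4, G#4, each up a 2nd from the previous.
Counting half-steps from E4 to F#4: 2.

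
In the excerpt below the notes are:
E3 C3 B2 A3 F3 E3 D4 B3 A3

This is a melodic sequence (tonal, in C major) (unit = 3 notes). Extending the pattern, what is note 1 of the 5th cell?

Grouping in 3s, the 1st note of each cell is E3, A3, D4.
Each moves up a 4th. Continuing: G4 → C5.

C5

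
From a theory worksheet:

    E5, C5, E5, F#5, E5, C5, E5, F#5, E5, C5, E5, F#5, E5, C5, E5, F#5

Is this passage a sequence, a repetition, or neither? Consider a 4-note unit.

Each 4-note cell is identical (E5 C5 E5 F#5), restated at the same pitch.

repetition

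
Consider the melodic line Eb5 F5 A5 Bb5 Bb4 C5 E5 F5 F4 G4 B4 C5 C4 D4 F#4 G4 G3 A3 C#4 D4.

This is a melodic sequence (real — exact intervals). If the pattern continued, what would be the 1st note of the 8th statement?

With 4-note cells, note 1 of each statement runs Eb5, Bb4, F4, C4, G3.
Each moves down a 4th. Continuing: D3 → A2 → E2.

E2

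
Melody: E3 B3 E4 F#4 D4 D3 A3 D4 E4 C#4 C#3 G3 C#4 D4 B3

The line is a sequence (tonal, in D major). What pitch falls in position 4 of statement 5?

B3

Grouping in 5s, the 4th note of each cell is F#4, E4, D4.
Carrying that down a 2nd forward: C#4 → B3.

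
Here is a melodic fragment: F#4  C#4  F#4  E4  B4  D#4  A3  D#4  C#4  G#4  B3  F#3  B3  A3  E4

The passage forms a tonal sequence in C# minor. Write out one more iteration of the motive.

Unit = 5 notes; the statements start on F#4, D#4, B3, moving down a 3rd each time.
So cell 4 is G#3 D#3 G#3 F#3 C#4.

G#3 D#3 G#3 F#3 C#4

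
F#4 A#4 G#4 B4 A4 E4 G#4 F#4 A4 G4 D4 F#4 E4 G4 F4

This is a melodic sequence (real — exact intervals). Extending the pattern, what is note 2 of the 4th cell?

With 5-note cells, note 2 of each statement runs A#4, G#4, F#4.
From F#4, down a 2nd gives E4.

E4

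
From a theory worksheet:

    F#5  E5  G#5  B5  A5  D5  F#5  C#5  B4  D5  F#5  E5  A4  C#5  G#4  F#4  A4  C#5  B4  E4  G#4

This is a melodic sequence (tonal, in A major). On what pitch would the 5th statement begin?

A3

Taking 7-note groups, the heads are F#5, C#5, G#4: the pattern moves down a 4th.
Extending the heads down a 4th: D4 → A3.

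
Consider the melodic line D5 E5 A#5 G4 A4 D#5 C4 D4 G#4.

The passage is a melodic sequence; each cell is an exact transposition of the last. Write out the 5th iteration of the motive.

With a 3-note motive the entries are D5, G4, C4, each down a 5th from the previous.
Continuing the starts: F3 → Bb2.
From Bb2 the exact shape gives Bb2 C3 F#3.

Bb2 C3 F#3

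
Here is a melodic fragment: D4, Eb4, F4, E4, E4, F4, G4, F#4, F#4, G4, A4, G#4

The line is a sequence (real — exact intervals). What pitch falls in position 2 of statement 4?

Grouping in 4s, the 2nd note of each cell is Eb4, F4, G4.
Each moves up a 2nd; the next is A4.

A4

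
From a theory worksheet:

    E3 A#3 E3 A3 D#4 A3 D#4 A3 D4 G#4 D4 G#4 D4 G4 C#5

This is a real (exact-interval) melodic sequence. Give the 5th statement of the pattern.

C5 F#5 C5 F5 B5

The 5-note cells begin on E3, A3, D4 — each up a 4th from the last.
Extending up a 4th: G4 → C5.
So cell 5 is C5 F#5 C5 F5 B5.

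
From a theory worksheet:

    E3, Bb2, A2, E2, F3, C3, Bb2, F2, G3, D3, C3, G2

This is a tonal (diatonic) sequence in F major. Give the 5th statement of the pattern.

Taking 4-note groups, the heads are E3, F3, G3: the pattern moves up a 2nd.
Extending up a 2nd: A3 → Bb3.
From Bb3 the diatonic shape gives Bb3 F3 E3 Bb2.

Bb3 F3 E3 Bb2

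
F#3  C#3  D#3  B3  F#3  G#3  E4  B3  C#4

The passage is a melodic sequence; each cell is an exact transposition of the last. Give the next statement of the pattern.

A4 E4 F#4

Unit = 3 notes; the statements start on F#3, B3, E4, moving up a 4th each time.
So cell 4 is A4 E4 F#4.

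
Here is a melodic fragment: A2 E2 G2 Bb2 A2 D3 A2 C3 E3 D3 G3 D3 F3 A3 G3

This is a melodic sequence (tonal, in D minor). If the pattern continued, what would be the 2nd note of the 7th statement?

Grouping in 5s, the 2nd note of each cell is E2, A2, D3.
Each moves up a 4th. Continuing: G3 → C4 → F4 → Bb4.

Bb4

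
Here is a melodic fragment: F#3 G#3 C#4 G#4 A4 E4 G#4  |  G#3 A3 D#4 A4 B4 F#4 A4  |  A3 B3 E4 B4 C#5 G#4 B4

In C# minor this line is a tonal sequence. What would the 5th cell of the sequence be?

C#4 D#4 G#4 D#5 E5 B4 D#5

With a 7-note motive the entries are F#3, G#3, A3, each up a 2nd from the previous.
Extending up a 2nd: B3 → C#4.
From C#4 the diatonic shape gives C#4 D#4 G#4 D#5 E5 B4 D#5.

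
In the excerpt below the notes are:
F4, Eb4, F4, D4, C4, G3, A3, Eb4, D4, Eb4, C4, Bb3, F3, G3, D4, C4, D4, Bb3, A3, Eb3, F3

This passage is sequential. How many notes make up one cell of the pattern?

Try groups of 7 (3 cells in 21 notes):
F4 Eb4 F4 D4 C4 G3 A3 | Eb4 D4 Eb4 C4 Bb3 F3 G3 | D4 C4 D4 Bb3 A3 Eb3 F3
Each cell is the previous one down a 2nd — so the unit is 7 notes.

7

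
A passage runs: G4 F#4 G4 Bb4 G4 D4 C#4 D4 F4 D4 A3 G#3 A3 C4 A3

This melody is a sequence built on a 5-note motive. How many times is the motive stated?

15 notes in groups of 5 gives 15/5 = 3 statements.
Starts: G4, D4, A3 — each down a 4th.

3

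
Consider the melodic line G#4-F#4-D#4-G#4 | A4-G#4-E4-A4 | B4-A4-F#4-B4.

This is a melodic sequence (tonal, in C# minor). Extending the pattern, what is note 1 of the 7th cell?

The unit is 4 notes. Position-1 pitches of the 3 shown cells: G#4, A4, B4.
Extending up a 2nd: C#5 → D#5 → E5 → F#5.

F#5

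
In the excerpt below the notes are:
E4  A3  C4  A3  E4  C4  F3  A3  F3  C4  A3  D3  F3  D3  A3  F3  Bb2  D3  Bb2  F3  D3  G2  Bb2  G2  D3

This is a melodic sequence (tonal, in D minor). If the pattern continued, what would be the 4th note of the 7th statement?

C2

The unit is 5 notes. Position-4 pitches of the 5 shown cells: A3, F3, D3, Bb2, G2.
Each moves down a 3rd. Continuing: E2 → C2.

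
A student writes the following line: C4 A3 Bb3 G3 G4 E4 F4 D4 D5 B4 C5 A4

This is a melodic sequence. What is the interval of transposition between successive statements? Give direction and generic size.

Unit = 4 notes; the statements start on C4, G4, D5, moving up a 5th each time.
From C4 to G4: up a 5th.

up a 5th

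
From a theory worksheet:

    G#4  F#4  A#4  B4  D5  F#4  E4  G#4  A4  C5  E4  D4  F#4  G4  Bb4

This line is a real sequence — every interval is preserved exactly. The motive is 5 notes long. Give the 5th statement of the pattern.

C4 Bb3 D4 Eb4 Gb4

With a 5-note motive the entries are G#4, F#4, E4, each down a 2nd from the previous.
Continuing the starts: D4 → C4.
So cell 5 is C4 Bb3 D4 Eb4 Gb4.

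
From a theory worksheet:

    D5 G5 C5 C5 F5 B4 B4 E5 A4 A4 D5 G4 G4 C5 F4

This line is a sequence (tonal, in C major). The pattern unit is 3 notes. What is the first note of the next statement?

Unit = 3 notes; the statements start on D5, C5, B4, A4, G4, moving down a 2nd each time.
The next head, down a 2nd from G4, is F4.

F4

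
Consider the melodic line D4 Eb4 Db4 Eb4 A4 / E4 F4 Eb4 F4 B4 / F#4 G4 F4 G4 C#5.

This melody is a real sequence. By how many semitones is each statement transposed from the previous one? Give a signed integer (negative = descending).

2

With a 5-note motive the entries are D4, E4, F#4, each up a 2nd from the previous.
D4 to E4 spans +2 semitones.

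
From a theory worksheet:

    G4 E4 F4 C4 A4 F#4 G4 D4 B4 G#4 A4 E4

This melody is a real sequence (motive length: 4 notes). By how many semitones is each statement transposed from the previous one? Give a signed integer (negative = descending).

2

Unit = 4 notes; the statements start on G4, A4, B4, moving up a 2nd each time.
G4 to A4 spans +2 semitones.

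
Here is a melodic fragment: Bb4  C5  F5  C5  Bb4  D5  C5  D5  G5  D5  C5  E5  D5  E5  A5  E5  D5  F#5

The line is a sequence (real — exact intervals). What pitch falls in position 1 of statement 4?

With 6-note cells, note 1 of each statement runs Bb4, C5, D5.
From D5, up a 2nd gives E5.

E5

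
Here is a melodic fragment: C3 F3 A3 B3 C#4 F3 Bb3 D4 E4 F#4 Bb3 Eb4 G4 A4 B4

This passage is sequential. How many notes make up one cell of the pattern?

5

There are 15 notes; a 5-note unit gives 3 cells:
C3 F3 A3 B3 C#4 | F3 Bb3 D4 E4 F#4 | Bb3 Eb4 G4 A4 B4
Every group is a transposition up a 4th of the one before; no shorter unit works.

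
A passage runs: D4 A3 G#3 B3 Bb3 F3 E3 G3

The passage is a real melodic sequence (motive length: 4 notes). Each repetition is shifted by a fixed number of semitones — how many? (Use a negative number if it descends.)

-4

Unit = 4 notes; the statements start on D4, Bb3, moving down a 3rd each time.
D4 to Bb3 spans -4 semitones.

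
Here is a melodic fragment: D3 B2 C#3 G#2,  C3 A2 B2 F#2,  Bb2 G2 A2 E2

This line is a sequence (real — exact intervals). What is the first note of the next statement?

Ab2

With a 4-note motive the entries are D3, C3, Bb2, each down a 2nd from the previous.
One more step down a 2nd gives Ab2.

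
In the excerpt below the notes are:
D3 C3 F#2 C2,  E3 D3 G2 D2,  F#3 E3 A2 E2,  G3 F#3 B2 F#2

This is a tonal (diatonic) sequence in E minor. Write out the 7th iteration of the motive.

C4 B3 E3 B2

With a 4-note motive the entries are D3, E3, F#3, G3, each up a 2nd from the previous.
Continuing the starts: A3 → B3 → C4.
So cell 7 is C4 B3 E3 B2.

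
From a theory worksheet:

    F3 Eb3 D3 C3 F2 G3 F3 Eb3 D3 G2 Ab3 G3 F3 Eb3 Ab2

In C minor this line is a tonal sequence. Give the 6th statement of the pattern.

D4 C4 Bb3 Ab3 D3

The 5-note cells begin on F3, G3, Ab3 — each up a 2nd from the last.
Continuing the starts: Bb3 → C4 → D4.
From D4 the diatonic shape gives D4 C4 Bb3 Ab3 D3.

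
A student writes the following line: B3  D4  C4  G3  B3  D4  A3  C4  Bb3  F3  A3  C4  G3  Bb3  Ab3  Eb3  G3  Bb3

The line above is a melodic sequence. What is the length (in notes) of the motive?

6

Try groups of 6 (3 cells in 18 notes):
B3 D4 C4 G3 B3 D4 | A3 C4 Bb3 F3 A3 C4 | G3 Bb3 Ab3 Eb3 G3 Bb3
Each cell is the previous one down a 2nd — so the unit is 6 notes.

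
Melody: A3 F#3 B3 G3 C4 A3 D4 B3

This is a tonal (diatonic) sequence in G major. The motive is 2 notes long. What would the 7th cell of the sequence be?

G4 E4

Unit = 2 notes; the statements start on A3, B3, C4, D4, moving up a 2nd each time.
Carrying on: E4 → F#4 → G4.
So cell 7 is G4 E4.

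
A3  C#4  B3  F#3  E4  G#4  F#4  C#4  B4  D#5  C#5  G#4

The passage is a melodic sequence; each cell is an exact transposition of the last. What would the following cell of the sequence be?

Taking 4-note groups, the heads are A3, E4, B4: the pattern moves up a 5th.
Statement 4 starts on F#5 and keeps the same exact contour: F#5 A#5 G#5 D#5.

F#5 A#5 G#5 D#5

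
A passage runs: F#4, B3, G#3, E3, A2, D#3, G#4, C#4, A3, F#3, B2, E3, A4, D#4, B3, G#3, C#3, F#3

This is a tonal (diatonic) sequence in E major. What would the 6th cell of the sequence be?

The 6-note cells begin on F#4, G#4, A4 — each up a 2nd from the last.
Carrying on: B4 → C#5 → D#5.
Statement 6 starts on D#5 and keeps the same diatonic contour: D#5 G#4 E4 C#4 F#3 B3.

D#5 G#4 E4 C#4 F#3 B3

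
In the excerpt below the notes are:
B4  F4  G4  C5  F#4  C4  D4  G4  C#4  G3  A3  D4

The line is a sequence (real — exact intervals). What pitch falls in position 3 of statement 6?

The unit is 4 notes. Position-3 pitches of the 3 shown cells: G4, D4, A3.
Carrying that down a 4th forward: E3 → B2 → F#2.

F#2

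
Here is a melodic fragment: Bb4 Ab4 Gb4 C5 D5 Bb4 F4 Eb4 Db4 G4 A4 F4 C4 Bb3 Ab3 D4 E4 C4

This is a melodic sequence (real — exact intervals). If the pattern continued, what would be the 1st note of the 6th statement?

A2

The unit is 6 notes. Position-1 pitches of the 3 shown cells: Bb4, F4, C4.
Each moves down a 4th. Continuing: G3 → D3 → A2.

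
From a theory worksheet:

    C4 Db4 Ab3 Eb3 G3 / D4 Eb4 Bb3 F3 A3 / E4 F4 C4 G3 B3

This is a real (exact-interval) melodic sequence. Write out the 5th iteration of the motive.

G#4 A4 E4 B3 D#4

Taking 5-note groups, the heads are C4, D4, E4: the pattern moves up a 2nd.
Continuing the starts: F#4 → G#4.
So cell 5 is G#4 A4 E4 B3 D#4.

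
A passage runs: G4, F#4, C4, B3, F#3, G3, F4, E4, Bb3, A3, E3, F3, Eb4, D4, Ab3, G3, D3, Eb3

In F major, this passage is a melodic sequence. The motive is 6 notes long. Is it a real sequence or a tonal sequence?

real

Each cell has the same semitone pattern (-1, -6, -1, -5, 1) — intervals are preserved exactly.
And F#4 lies outside F major, so the sequence is real rather than tonal.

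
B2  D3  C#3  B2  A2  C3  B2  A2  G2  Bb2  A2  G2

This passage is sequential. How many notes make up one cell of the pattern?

12 notes total. Splitting into 3 groups of 4:
B2 D3 C#3 B2 | A2 C3 B2 A2 | G2 Bb2 A2 G2
That's a consistent down a 2nd shift per cell, and no other grouping gives one.

4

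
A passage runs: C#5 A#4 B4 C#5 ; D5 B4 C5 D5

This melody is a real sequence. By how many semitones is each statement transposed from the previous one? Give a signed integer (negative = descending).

1

Taking 4-note groups, the heads are C#5, D5: the pattern moves up a 2nd.
C#5 to D5 spans +1 semitones.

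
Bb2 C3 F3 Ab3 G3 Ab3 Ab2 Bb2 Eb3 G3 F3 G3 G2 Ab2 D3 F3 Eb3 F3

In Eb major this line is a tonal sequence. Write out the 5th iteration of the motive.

With a 6-note motive the entries are Bb2, Ab2, G2, each down a 2nd from the previous.
Continuing the starts: F2 → Eb2.
So cell 5 is Eb2 F2 Bb2 D3 C3 D3.

Eb2 F2 Bb2 D3 C3 D3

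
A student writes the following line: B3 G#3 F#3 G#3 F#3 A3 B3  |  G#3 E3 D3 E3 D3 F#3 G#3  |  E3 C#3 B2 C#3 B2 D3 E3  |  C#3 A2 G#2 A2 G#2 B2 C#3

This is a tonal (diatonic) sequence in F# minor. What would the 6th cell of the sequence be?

F#2 D2 C#2 D2 C#2 E2 F#2

Taking 7-note groups, the heads are B3, G#3, E3, C#3: the pattern moves down a 3rd.
Continuing the starts: A2 → F#2.
So cell 6 is F#2 D2 C#2 D2 C#2 E2 F#2.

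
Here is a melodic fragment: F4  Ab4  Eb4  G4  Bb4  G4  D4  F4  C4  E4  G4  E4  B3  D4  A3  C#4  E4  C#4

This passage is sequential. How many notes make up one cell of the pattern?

6

There are 18 notes; a 6-note unit gives 3 cells:
F4 Ab4 Eb4 G4 Bb4 G4 | D4 F4 C4 E4 G4 E4 | B3 D4 A3 C#4 E4 C#4
That's a consistent down a 3rd shift per cell, and no other grouping gives one.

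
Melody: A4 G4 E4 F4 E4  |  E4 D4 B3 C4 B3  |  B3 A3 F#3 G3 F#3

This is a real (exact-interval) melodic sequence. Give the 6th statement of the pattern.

G#2 F#2 D#2 E2 D#2

Unit = 5 notes; the statements start on A4, E4, B3, moving down a 4th each time.
Extending down a 4th: F#3 → C#3 → G#2.
So cell 6 is G#2 F#2 D#2 E2 D#2.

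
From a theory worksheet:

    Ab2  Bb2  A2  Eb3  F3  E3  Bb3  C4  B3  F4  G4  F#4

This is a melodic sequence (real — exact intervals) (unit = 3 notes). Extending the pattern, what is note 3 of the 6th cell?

G#5

Grouping in 3s, the 3rd note of each cell is A2, E3, B3, F#4.
Carrying that up a 5th forward: C#5 → G#5.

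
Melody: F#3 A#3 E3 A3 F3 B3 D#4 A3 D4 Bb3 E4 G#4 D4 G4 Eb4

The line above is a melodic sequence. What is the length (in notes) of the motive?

5

15 notes total. Splitting into 3 groups of 5:
F#3 A#3 E3 A3 F3 | B3 D#4 A3 D4 Bb3 | E4 G#4 D4 G4 Eb4
That's a consistent up a 4th shift per cell, and no other grouping gives one.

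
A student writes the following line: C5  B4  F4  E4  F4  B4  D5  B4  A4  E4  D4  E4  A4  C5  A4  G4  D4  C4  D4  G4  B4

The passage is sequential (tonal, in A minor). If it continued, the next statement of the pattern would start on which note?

The 7-note cells begin on C5, B4, A4 — each down a 2nd from the last.
One more step down a 2nd gives G4.

G4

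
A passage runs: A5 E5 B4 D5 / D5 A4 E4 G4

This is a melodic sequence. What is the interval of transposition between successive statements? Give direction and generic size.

With a 4-note motive the entries are A5, D5, each down a 5th from the previous.
From A5 to D5: down a 5th.

down a 5th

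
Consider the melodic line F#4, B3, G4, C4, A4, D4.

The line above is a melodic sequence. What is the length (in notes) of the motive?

There are 6 notes; a 2-note unit gives 3 cells:
F#4 B3 | G4 C4 | A4 D4
That's a consistent up a 2nd shift per cell, and no other grouping gives one.

2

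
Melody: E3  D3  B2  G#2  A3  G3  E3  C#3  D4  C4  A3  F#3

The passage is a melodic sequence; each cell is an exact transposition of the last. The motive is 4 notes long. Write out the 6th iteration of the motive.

F5 Eb5 C5 A4

With a 4-note motive the entries are E3, A3, D4, each up a 4th from the previous.
Continuing the starts: G4 → C5 → F5.
So cell 6 is F5 Eb5 C5 A4.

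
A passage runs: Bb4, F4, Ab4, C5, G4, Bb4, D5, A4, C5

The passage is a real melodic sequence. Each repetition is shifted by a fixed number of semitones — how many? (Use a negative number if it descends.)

2

The 3-note cells begin on Bb4, C5, D5 — each up a 2nd from the last.
Counting half-steps from Bb4 to C5: 2.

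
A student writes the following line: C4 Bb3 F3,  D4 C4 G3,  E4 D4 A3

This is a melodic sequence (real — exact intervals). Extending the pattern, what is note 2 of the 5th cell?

F#4

With 3-note cells, note 2 of each statement runs Bb3, C4, D4.
Carrying that up a 2nd forward: E4 → F#4.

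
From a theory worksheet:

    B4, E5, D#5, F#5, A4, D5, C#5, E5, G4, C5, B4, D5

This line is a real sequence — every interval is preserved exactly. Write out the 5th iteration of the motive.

Taking 4-note groups, the heads are B4, A4, G4: the pattern moves down a 2nd.
Continuing the starts: F4 → Eb4.
From Eb4 the exact shape gives Eb4 Ab4 G4 Bb4.

Eb4 Ab4 G4 Bb4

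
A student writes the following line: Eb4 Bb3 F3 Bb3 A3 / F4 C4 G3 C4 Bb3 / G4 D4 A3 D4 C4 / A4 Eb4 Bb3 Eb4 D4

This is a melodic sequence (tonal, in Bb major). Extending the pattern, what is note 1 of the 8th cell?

With 5-note cells, note 1 of each statement runs Eb4, F4, G4, A4.
Extending up a 2nd: Bb4 → C5 → D5 → Eb5.

Eb5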